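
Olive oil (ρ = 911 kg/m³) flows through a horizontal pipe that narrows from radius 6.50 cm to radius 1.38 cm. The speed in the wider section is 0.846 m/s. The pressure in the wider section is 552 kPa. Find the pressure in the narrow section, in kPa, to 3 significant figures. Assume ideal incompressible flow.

By continuity, v₂ = v₁·A₁/A₂ = 0.846·(133/5.98) = 18.8 m/s.
Along the horizontal streamline, P + ½ρv² is constant.
P₂ = P₁ − ½ρ(v₂² − v₁²) = 552000 − ½·911·(18.8² − 0.846²) = 552000 − 160000 = 392000 Pa.

P₂ = 392 kPa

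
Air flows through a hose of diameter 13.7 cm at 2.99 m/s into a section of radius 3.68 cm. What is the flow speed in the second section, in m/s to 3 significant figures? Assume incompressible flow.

10.4 m/s

The volume flow rate is constant, so v₂ = (A₁/A₂)v₁ = (147/42.5)·2.99 = 10.4 m/s.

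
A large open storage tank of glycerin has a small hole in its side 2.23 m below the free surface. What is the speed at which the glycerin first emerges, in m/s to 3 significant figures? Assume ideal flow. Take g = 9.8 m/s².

6.61 m/s

Torricelli's result v = √(2gh) gives v = √(2·9.8·2.23) = 6.61 m/s.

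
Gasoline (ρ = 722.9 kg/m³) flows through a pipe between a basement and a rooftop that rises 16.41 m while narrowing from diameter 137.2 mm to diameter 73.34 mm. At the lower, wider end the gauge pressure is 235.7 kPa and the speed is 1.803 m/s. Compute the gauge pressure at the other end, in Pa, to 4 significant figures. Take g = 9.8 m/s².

By continuity, v₂ = v₁·A₁/A₂ = 1.803·(147.8/42.24) = 6.310 m/s.
Applying Bernoulli between the two ends and solving for P₂: P₂ = P₁ + ½ρ(v₁² − v₂²) − ρgΔh.
P₂ = 235700 + ½·722.9·(1.803² − 6.310²) − 722.9·9.8·(+16.41) = 235700 + (-13220) − (116300) = 106200 Pa.

106200 Pa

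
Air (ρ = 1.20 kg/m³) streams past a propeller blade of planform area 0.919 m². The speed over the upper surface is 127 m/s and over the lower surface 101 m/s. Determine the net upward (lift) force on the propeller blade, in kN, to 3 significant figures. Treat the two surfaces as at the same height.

With equal heights on the two surfaces, Bernoulli gives P_lower − P_upper = ½ρ(v_upper² − v_lower²).
ΔP = ½·1.20·(127² − 101²) = 3560 Pa.
Lift = ΔP · A = 3560 × 0.919 = 3270 N.

F ≈ 3.27 kN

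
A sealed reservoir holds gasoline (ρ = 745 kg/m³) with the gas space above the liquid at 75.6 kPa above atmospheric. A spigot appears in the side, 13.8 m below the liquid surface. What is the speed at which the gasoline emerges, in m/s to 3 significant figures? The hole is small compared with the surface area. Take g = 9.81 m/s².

Take point 1 at the surface (v₁ ≈ 0) and point 2 at the hole (at atmospheric pressure). Bernoulli: P₁ + ρg h = P_atm + ½ρv₂².
With P₁ − P_atm = 75600 Pa, v₂ = √(2gh + 2ΔP/ρ) = √(2·9.81·13.8 + 2·75600/745) = 21.8 m/s.

v ≈ 21.8 m/s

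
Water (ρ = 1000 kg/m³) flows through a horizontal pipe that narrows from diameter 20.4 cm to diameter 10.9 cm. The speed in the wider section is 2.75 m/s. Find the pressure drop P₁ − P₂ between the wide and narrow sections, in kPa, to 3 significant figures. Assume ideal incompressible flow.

42.6 kPa

The volume flow rate is constant, so v₂ = (A₁/A₂)v₁ = (327/93.3)·2.75 = 9.63 m/s.
The pipe is horizontal, so Bernoulli reduces to P₁ + ½ρv₁² = P₂ + ½ρv₂².
P₁ − P₂ = ½·1000·(9.63² − 2.75²) = ½·1000·85.2 = 42600 Pa.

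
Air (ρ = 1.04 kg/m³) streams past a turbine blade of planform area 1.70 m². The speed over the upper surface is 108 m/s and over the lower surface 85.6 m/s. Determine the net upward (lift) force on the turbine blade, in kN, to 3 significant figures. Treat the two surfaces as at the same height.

3.83 kN

With equal heights on the two surfaces, Bernoulli gives P_lower − P_upper = ½ρ(v_upper² − v_lower²).
ΔP = ½·1.04·(108² − 85.6²) = 2260 Pa.
Lift = ΔP · A = 2260 × 1.70 = 3830 N.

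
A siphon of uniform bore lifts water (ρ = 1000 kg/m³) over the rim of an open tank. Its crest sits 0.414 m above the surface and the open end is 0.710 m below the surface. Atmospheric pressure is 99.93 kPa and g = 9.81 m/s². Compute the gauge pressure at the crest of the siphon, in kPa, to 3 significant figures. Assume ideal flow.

P_gauge ≈ -11.0 kPa

The outlet speed comes from Torricelli: v = √(2g·0.710) = 3.73 m/s.
The bore is uniform, so the speed at the crest is the same v. Bernoulli surface→crest: P_atm = P_top + ½ρv² + ρg·h_top.
P_top = 99930 − ½·1000·3.73² − 1000·9.81·0.414 = 88900 Pa. So P_gauge = P_top − P_atm = -11000 Pa.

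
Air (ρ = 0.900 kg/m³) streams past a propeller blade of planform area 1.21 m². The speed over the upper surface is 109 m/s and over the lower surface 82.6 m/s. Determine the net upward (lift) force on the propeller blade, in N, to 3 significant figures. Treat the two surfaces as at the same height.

From P + ½ρv² = const at equal height, P_low − P_up = ½ρ(v_up² − v_low²).
ΔP = ½·0.900·(109² − 82.6²) = 2280 Pa.
Lift = ΔP · A = 2280 × 1.21 = 2750 N.

F ≈ 2750 N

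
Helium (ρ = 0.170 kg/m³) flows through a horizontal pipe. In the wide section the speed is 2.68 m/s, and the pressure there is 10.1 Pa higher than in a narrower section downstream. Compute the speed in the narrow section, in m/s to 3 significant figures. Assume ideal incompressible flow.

Along the level pipe P + ½ρv² is conserved, hence v₂² = v₁² + 2(P₁ − P₂)/ρ.
v₂ = √(2.68² + 2·10.1/0.170) = √(7.18 + 119) = 11.2 m/s.

v₂ ≈ 11.2 m/s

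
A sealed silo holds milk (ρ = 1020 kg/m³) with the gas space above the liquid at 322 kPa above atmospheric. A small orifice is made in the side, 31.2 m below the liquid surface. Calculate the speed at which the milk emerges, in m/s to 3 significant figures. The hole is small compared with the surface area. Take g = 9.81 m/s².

v ≈ 35.3 m/s

Take point 1 at the surface (v₁ ≈ 0) and point 2 at the hole (at atmospheric pressure). Bernoulli: P₁ + ρg h = P_atm + ½ρv₂².
With P₁ − P_atm = 322000 Pa, v₂ = √(2gh + 2ΔP/ρ) = √(2·9.81·31.2 + 2·322000/1020) = 35.3 m/s.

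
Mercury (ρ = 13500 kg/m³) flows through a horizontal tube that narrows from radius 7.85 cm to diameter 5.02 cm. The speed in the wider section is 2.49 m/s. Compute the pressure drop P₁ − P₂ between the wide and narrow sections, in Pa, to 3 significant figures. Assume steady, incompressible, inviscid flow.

ΔP = 3960000 Pa

The volume flow rate is constant, so v₂ = (A₁/A₂)v₁ = (194/19.8)·2.49 = 24.4 m/s.
The pipe is horizontal, so Bernoulli reduces to P₁ + ½ρv₁² = P₂ + ½ρv₂².
P₁ − P₂ = ½·13500·(24.4² − 2.49²) = ½·13500·587 = 3960000 Pa.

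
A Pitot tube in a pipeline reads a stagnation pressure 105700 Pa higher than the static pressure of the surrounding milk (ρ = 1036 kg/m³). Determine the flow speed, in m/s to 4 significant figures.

At the stagnation point the flow is brought to rest, so Bernoulli gives P_stag − P_static = ½ρv².
v = √(2ΔP/ρ) = √(2·105700/1036) = 14.28 m/s.

14.28 m/s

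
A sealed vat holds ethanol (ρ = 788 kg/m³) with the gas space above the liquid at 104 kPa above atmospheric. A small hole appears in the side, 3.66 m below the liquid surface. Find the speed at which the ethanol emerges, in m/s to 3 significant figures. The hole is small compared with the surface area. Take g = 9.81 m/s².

18.3 m/s

Take point 1 at the surface (v₁ ≈ 0) and point 2 at the hole (at atmospheric pressure). Bernoulli: P₁ + ρg h = P_atm + ½ρv₂².
With P₁ − P_atm = 104000 Pa, v₂ = √(2gh + 2ΔP/ρ) = √(2·9.81·3.66 + 2·104000/788) = 18.3 m/s.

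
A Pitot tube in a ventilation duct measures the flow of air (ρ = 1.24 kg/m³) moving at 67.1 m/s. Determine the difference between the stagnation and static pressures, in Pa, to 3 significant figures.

ΔP ≈ 2790 Pa

At the stagnation point the flow is brought to rest, so Bernoulli gives P_stag − P_static = ½ρv².
ΔP = ½·1.24·67.1² = 2790 Pa.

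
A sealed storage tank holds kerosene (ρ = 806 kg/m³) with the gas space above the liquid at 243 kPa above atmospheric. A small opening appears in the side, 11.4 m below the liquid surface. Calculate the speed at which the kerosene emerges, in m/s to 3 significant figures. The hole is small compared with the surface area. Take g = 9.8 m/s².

v = 28.7 m/s

Take point 1 at the surface (v₁ ≈ 0) and point 2 at the hole (at atmospheric pressure). Bernoulli: P₁ + ρg h = P_atm + ½ρv₂².
With P₁ − P_atm = 243000 Pa, v₂ = √(2gh + 2ΔP/ρ) = √(2·9.8·11.4 + 2·243000/806) = 28.7 m/s.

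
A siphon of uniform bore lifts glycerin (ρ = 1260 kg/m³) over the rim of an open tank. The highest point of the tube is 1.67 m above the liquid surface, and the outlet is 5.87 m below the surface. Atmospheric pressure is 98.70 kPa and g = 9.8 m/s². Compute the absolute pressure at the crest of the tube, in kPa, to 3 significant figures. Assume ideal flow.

Bernoulli surface→outlet gives ½v² = g·h_out, so v = √(2·9.8·5.87) = 10.7 m/s.
With constant cross-section the crest speed equals v; applying Bernoulli from the surface up to the crest, P_top = P_atm − ½ρv² − ρg·h_top.
P_top = 98700 − ½·1260·10.7² − 1260·9.8·1.67 = 5600 Pa.

P_top = 5.60 kPa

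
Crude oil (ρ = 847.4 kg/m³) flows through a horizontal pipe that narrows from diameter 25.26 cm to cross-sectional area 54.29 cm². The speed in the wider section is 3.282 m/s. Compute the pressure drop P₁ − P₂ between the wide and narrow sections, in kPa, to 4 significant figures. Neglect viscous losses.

384.3 kPa

Mass conservation (A₁v₁ = A₂v₂) gives v₂ = 3.282 × 501.1/54.29 = 30.30 m/s.
Bernoulli (h₁ = h₂): P₁ − P₂ = ½ρ(v₂² − v₁²).
P₁ − P₂ = ½·847.4·(30.30² − 3.282²) = ½·847.4·907.0 = 384300 Pa.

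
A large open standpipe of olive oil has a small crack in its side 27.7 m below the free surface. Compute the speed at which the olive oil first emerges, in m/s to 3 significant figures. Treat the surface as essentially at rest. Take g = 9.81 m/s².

v ≈ 23.3 m/s

Torricelli's result v = √(2gh) gives v = √(2·9.81·27.7) = 23.3 m/s.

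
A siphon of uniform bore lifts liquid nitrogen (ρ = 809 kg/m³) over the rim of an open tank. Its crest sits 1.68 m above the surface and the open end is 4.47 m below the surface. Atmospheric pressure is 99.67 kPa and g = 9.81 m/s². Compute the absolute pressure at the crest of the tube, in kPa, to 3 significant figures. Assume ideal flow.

Bernoulli surface→outlet gives ½v² = g·h_out, so v = √(2·9.81·4.47) = 9.36 m/s.
The bore is uniform, so the speed at the crest is the same v. Bernoulli surface→crest: P_atm = P_top + ½ρv² + ρg·h_top.
P_top = 99670 − ½·809·9.36² − 809·9.81·1.68 = 50900 Pa.

50.9 kPa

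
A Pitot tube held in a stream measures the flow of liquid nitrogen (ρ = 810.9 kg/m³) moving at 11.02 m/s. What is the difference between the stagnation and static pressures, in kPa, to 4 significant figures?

ΔP ≈ 49.24 kPa

The dynamic pressure equals the rise in static pressure at the stagnation point: ΔP = ½ρv².
ΔP = ½·810.9·11.02² = 49240 Pa.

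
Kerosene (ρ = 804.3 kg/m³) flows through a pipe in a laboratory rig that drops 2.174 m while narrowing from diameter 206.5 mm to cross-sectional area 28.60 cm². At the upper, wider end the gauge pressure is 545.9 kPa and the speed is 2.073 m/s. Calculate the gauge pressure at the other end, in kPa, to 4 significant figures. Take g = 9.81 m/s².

P₂ = 327.8 kPa

By continuity, v₂ = v₁·A₁/A₂ = 2.073·(334.9/28.60) = 24.28 m/s.
Energy conservation along the streamline gives P₂ = P₁ − ½ρ(v₂² − v₁²) − ρg(h₂ − h₁).
P₂ = 545900 + ½·804.3·(2.073² − 24.28²) − 804.3·9.81·(−2.174) = 545900 + (-235300) − (-17150) = 327800 Pa.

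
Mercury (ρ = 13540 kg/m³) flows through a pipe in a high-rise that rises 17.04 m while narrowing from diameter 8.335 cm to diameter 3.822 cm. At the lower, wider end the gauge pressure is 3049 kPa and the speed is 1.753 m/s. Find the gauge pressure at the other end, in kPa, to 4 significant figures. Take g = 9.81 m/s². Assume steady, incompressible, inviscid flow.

By continuity, v₂ = v₁·A₁/A₂ = 1.753·(54.56/11.47) = 8.337 m/s.
Applying Bernoulli between the two ends and solving for P₂: P₂ = P₁ + ½ρ(v₁² − v₂²) − ρgΔh.
P₂ = 3049000 + ½·13540·(1.753² − 8.337²) − 13540·9.81·(+17.04) = 3049000 + (-449800) − (2263000) = 335900 Pa.

P₂ = 335.9 kPa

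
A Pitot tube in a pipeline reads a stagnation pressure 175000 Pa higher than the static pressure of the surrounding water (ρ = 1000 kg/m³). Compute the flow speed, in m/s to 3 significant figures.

The dynamic pressure equals the rise in static pressure at the stagnation point: ΔP = ½ρv².
v = √(2ΔP/ρ) = √(2·175000/1000) = 18.7 m/s.

v ≈ 18.7 m/s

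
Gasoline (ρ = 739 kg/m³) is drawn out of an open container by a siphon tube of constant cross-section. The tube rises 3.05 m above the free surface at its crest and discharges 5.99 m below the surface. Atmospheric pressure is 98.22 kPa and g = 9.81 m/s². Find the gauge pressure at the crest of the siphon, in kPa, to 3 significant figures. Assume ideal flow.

Bernoulli surface→outlet gives ½v² = g·h_out, so v = √(2·9.81·5.99) = 10.8 m/s.
With constant cross-section the crest speed equals v; applying Bernoulli from the surface up to the crest, P_top = P_atm − ½ρv² − ρg·h_top.
P_top = 98220 − ½·739·10.8² − 739·9.81·3.05 = 32700 Pa. So P_gauge = P_top − P_atm = -65500 Pa.

-65.5 kPa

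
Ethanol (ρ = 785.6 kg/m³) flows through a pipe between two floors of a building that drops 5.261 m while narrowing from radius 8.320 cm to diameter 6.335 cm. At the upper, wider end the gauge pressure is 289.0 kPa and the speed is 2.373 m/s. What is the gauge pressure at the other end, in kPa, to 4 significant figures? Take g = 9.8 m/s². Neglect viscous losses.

P₂ ≈ 226.4 kPa

Continuity gives A₁v₁ = A₂v₂, so v₂ = (217.5 cm²)/(31.52 cm²) × 2.373 m/s = 16.37 m/s.
Applying Bernoulli between the two ends and solving for P₂: P₂ = P₁ + ½ρ(v₁² − v₂²) − ρgΔh.
P₂ = 289000 + ½·785.6·(2.373² − 16.37²) − 785.6·9.8·(−5.261) = 289000 + (-103100) − (-40500) = 226400 Pa.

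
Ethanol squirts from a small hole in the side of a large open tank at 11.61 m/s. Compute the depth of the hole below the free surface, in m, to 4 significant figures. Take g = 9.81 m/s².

6.870 m

Inverting v = √(2gh) gives h = v² / 2g.
h = 11.61²/(2·9.81) = 134.8/19.62 = 6.870 m.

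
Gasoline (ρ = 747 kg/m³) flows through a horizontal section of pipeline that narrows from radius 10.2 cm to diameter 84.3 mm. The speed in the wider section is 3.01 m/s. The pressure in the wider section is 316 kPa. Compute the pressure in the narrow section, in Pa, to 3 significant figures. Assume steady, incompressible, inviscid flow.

P₂ ≈ 203000 Pa

Continuity gives A₁v₁ = A₂v₂, so v₂ = (327 cm²)/(55.8 cm²) × 3.01 m/s = 17.6 m/s.
Bernoulli (h₁ = h₂): P₁ − P₂ = ½ρ(v₂² − v₁²).
P₂ = P₁ − ½ρ(v₂² − v₁²) = 316000 − ½·747·(17.6² − 3.01²) = 316000 − 113000 = 203000 Pa.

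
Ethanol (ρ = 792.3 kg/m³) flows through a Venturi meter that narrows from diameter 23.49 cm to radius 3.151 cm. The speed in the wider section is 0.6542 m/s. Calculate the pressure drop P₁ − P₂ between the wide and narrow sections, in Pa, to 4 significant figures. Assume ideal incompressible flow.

Continuity gives A₁v₁ = A₂v₂, so v₂ = (433.4 cm²)/(31.19 cm²) × 0.6542 m/s = 9.089 m/s.
Bernoulli (h₁ = h₂): P₁ − P₂ = ½ρ(v₂² − v₁²).
P₁ − P₂ = ½·792.3·(9.089² − 0.6542²) = ½·792.3·82.18 = 32560 Pa.

32560 Pa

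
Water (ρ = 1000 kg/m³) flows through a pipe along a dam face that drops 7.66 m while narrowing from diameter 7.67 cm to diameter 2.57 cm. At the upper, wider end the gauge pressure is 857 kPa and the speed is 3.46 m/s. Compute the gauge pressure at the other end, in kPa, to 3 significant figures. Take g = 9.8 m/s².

Mass conservation (A₁v₁ = A₂v₂) gives v₂ = 3.46 × 46.2/5.19 = 30.8 m/s.
Energy conservation along the streamline gives P₂ = P₁ − ½ρ(v₂² − v₁²) − ρg(h₂ − h₁).
P₂ = 857000 + ½·1000·(3.46² − 30.8²) − 1000·9.8·(−7.66) = 857000 + (-469000) − (-75100) = 463000 Pa.

P₂ ≈ 463 kPa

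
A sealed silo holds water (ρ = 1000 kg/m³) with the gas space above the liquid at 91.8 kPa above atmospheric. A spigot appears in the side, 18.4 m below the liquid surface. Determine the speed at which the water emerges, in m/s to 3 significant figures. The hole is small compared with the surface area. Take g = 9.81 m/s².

v ≈ 23.3 m/s

Take point 1 at the surface (v₁ ≈ 0) and point 2 at the hole (at atmospheric pressure). Bernoulli: P₁ + ρg h = P_atm + ½ρv₂².
With P₁ − P_atm = 91800 Pa, v₂ = √(2gh + 2ΔP/ρ) = √(2·9.81·18.4 + 2·91800/1000) = 23.3 m/s.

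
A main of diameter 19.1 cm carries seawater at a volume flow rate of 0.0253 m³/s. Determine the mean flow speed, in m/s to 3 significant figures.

Q = 0.0253 m³/s = 0.0253 m³/s.
v = Q/A = 0.0253 / 0.0287 = 0.883 m/s.

v = 0.883 m/s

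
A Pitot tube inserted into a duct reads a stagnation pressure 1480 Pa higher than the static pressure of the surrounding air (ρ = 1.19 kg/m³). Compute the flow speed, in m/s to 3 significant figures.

The dynamic pressure equals the rise in static pressure at the stagnation point: ΔP = ½ρv².
v = √(2ΔP/ρ) = √(2·1480/1.19) = 49.9 m/s.

v ≈ 49.9 m/s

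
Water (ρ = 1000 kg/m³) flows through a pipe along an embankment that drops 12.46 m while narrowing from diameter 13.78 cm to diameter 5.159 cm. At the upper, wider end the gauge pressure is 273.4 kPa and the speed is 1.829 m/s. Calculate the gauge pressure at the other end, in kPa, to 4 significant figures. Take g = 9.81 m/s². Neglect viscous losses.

P₂ ≈ 312.2 kPa

Continuity gives A₁v₁ = A₂v₂, so v₂ = (149.1 cm²)/(20.90 cm²) × 1.829 m/s = 13.05 m/s.
Energy conservation along the streamline gives P₂ = P₁ − ½ρ(v₂² − v₁²) − ρg(h₂ − h₁).
P₂ = 273400 + ½·1000·(1.829² − 13.05²) − 1000·9.81·(−12.46) = 273400 + (-83470) − (-122200) = 312200 Pa.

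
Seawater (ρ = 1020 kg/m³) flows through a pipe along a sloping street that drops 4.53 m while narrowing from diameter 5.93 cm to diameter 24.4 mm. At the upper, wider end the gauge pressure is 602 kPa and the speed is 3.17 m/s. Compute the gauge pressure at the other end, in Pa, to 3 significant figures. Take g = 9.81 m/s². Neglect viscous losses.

Continuity gives A₁v₁ = A₂v₂, so v₂ = (27.6 cm²)/(4.68 cm²) × 3.17 m/s = 18.7 m/s.
Bernoulli: P₁ + ½ρv₁² + ρg h₁ = P₂ + ½ρv₂² + ρg h₂, so P₂ = P₁ + ½ρ(v₁² − v₂²) − ρg(h₂ − h₁).
P₂ = 602000 + ½·1020·(3.17² − 18.7²) − 1020·9.81·(−4.53) = 602000 + (-174000) − (-45300) = 474000 Pa.

P₂ ≈ 474000 Pa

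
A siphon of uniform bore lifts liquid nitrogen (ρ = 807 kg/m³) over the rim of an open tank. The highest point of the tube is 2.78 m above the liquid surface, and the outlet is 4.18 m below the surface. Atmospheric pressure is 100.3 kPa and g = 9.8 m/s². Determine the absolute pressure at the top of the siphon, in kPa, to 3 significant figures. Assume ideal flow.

From the surface to the outlet (both open to atmosphere, surface at rest): v = √(2g·h_out) = √(2·9.8·4.18) = 9.05 m/s.
With constant cross-section the crest speed equals v; applying Bernoulli from the surface up to the crest, P_top = P_atm − ½ρv² − ρg·h_top.
P_top = 100300 − ½·807·9.05² − 807·9.8·2.78 = 45300 Pa.

P_top ≈ 45.3 kPa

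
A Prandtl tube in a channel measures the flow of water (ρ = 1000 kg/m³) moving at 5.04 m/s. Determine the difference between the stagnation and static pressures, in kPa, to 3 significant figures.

12.7 kPa

The dynamic pressure equals the rise in static pressure at the stagnation point: ΔP = ½ρv².
ΔP = ½·1000·5.04² = 12700 Pa.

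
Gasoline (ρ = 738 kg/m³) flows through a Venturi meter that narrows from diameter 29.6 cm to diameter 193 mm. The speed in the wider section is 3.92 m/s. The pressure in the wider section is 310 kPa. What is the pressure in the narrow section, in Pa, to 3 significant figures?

The volume flow rate is constant, so v₂ = (A₁/A₂)v₁ = (688/293)·3.92 = 9.22 m/s.
With no height change, Bernoulli's equation is P₁ + ½ρv₁² = P₂ + ½ρv₂².
P₂ = P₁ − ½ρ(v₂² − v₁²) = 310000 − ½·738·(9.22² − 3.92²) = 310000 − 25700 = 284000 Pa.

P₂ ≈ 284000 Pa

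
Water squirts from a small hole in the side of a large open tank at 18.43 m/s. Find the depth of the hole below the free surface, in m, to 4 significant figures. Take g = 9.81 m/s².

Torricelli: v = √(2gh), so h = v²/(2g).
h = 18.43²/(2·9.81) = 339.7/19.62 = 17.31 m.

h ≈ 17.31 m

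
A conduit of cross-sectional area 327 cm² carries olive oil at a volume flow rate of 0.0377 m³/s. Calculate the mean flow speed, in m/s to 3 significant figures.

v = 1.15 m/s

Q = 0.0377 m³/s = 0.0377 m³/s.
v = Q/A = 0.0377 / 0.0327 = 1.15 m/s.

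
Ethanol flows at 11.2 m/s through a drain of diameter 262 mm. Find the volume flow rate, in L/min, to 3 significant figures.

Q ≈ 36200 L/min

Q = A·v = 0.0539 m² × 11.2 m/s = 0.604 m³/s.
Converting: 0.604 m³/s × 60000 = 36200 L/min.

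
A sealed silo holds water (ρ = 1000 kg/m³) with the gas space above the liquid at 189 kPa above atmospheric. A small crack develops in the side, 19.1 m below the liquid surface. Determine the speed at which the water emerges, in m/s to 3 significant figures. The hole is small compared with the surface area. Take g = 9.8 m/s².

Take point 1 at the surface (v₁ ≈ 0) and point 2 at the hole (at atmospheric pressure). Bernoulli: P₁ + ρg h = P_atm + ½ρv₂².
With P₁ − P_atm = 189000 Pa, v₂ = √(2gh + 2ΔP/ρ) = √(2·9.8·19.1 + 2·189000/1000) = 27.4 m/s.

v ≈ 27.4 m/s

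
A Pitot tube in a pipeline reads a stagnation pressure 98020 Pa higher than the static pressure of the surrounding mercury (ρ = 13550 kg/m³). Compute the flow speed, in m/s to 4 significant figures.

Bernoulli between the free stream and the stagnation point: ½ρv² = P_stag − P_static.
v = √(2ΔP/ρ) = √(2·98020/13550) = 3.804 m/s.

v ≈ 3.804 m/s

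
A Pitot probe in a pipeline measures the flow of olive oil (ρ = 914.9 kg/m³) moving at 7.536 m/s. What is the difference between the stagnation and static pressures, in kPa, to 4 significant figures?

ΔP = 25.98 kPa

The dynamic pressure equals the rise in static pressure at the stagnation point: ΔP = ½ρv².
ΔP = ½·914.9·7.536² = 25980 Pa.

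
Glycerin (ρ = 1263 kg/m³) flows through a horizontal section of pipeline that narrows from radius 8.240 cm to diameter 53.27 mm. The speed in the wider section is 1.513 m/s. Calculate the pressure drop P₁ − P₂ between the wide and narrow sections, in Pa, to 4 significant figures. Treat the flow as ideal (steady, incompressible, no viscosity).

ΔP = 131000 Pa

Mass conservation (A₁v₁ = A₂v₂) gives v₂ = 1.513 × 213.3/22.29 = 14.48 m/s.
With no height change, Bernoulli's equation is P₁ + ½ρv₁² = P₂ + ½ρv₂².
P₁ − P₂ = ½·1263·(14.48² − 1.513²) = ½·1263·207.4 = 131000 Pa.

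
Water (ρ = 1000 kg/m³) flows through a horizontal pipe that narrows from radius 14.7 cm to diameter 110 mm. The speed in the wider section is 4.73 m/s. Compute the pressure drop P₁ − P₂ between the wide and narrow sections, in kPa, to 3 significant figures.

560 kPa

Mass conservation (A₁v₁ = A₂v₂) gives v₂ = 4.73 × 679/95.0 = 33.8 m/s.
Along the horizontal streamline, P + ½ρv² is constant.
P₁ − P₂ = ½·1000·(33.8² − 4.73²) = ½·1000·1120 = 560000 Pa.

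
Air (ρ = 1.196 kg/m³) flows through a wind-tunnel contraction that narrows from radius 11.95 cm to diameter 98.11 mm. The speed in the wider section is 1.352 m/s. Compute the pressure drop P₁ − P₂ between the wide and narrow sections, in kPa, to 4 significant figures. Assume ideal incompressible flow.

ΔP ≈ 0.03740 kPa

Mass conservation (A₁v₁ = A₂v₂) gives v₂ = 1.352 × 448.6/75.60 = 8.023 m/s.
Bernoulli (h₁ = h₂): P₁ − P₂ = ½ρ(v₂² − v₁²).
P₁ − P₂ = ½·1.196·(8.023² − 1.352²) = ½·1.196·62.54 = 37.40 Pa.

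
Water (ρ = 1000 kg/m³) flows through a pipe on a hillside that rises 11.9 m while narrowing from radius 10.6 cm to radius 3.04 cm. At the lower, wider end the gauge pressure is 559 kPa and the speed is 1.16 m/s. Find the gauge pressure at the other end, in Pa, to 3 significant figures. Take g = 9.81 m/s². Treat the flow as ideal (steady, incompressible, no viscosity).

By continuity, v₂ = v₁·A₁/A₂ = 1.16·(353/29.0) = 14.1 m/s.
Bernoulli: P₁ + ½ρv₁² + ρg h₁ = P₂ + ½ρv₂² + ρg h₂, so P₂ = P₁ + ½ρ(v₁² − v₂²) − ρg(h₂ − h₁).
P₂ = 559000 + ½·1000·(1.16² − 14.1²) − 1000·9.81·(+11.9) = 559000 + (-98800) − (117000) = 343000 Pa.

P₂ = 343000 Pa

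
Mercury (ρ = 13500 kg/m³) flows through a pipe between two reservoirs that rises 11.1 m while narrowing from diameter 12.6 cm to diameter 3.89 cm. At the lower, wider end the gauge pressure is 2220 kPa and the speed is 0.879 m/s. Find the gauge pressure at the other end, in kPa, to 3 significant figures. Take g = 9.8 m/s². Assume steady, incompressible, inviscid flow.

P₂ ≈ 183 kPa

The volume flow rate is constant, so v₂ = (A₁/A₂)v₁ = (125/11.9)·0.879 = 9.22 m/s.
Applying Bernoulli between the two ends and solving for P₂: P₂ = P₁ + ½ρ(v₁² − v₂²) − ρgΔh.
P₂ = 2220000 + ½·13500·(0.879² − 9.22²) − 13500·9.8·(+11.1) = 2220000 + (-569000) − (1470000) = 183000 Pa.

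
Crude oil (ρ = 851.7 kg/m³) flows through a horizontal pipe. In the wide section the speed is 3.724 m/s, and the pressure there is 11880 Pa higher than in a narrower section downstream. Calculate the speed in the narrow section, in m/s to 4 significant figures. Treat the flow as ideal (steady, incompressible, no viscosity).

With h₁ = h₂, rearranging Bernoulli gives v₂ = √(v₁² + 2ΔP/ρ).
v₂ = √(3.724² + 2·11880/851.7) = √(13.87 + 27.90) = 6.463 m/s.

v₂ ≈ 6.463 m/s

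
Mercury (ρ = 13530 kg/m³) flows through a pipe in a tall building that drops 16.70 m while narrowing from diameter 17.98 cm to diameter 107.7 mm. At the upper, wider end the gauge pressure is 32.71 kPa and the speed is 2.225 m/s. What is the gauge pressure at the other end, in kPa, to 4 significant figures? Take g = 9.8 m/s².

Continuity gives A₁v₁ = A₂v₂, so v₂ = (253.9 cm²)/(91.10 cm²) × 2.225 m/s = 6.201 m/s.
Applying Bernoulli between the two ends and solving for P₂: P₂ = P₁ + ½ρ(v₁² − v₂²) − ρgΔh.
P₂ = 32710 + ½·13530·(2.225² − 6.201²) − 13530·9.8·(−16.70) = 32710 + (-226700) − (-2214000) = 2020000 Pa.

P₂ = 2020 kPa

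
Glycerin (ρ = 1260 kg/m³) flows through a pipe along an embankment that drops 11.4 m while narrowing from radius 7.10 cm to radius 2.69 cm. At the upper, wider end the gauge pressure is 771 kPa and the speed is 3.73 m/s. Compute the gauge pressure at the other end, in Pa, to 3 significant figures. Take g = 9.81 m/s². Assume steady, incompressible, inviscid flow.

The volume flow rate is constant, so v₂ = (A₁/A₂)v₁ = (158/22.7)·3.73 = 26.0 m/s.
Energy conservation along the streamline gives P₂ = P₁ − ½ρ(v₂² − v₁²) − ρg(h₂ − h₁).
P₂ = 771000 + ½·1260·(3.73² − 26.0²) − 1260·9.81·(−11.4) = 771000 + (-417000) − (-141000) = 495000 Pa.

495000 Pa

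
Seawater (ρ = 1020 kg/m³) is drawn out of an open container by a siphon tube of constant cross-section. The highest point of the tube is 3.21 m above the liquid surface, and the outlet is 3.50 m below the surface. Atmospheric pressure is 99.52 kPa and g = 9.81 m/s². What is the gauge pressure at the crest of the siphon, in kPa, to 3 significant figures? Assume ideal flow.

The outlet speed comes from Torricelli: v = √(2g·3.50) = 8.29 m/s.
The bore is uniform, so the speed at the crest is the same v. Bernoulli surface→crest: P_atm = P_top + ½ρv² + ρg·h_top.
P_top = 99520 − ½·1020·8.29² − 1020·9.81·3.21 = 32400 Pa. So P_gauge = P_top − P_atm = -67100 Pa.

-67.1 kPa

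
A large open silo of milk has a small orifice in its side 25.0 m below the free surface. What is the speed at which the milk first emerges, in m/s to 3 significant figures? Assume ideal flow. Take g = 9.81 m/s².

v ≈ 22.1 m/s

Bernoulli from surface to hole (P equal, v_surface ≈ 0): v = √(2gh) = √(2×9.81×25.0) = 22.1 m/s.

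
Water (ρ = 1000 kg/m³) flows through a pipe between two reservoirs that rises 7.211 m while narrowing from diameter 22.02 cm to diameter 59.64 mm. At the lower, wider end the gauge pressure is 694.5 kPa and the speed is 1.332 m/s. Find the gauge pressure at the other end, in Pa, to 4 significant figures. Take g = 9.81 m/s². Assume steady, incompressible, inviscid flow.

By continuity, v₂ = v₁·A₁/A₂ = 1.332·(380.8/27.94) = 18.16 m/s.
Energy conservation along the streamline gives P₂ = P₁ − ½ρ(v₂² − v₁²) − ρg(h₂ − h₁).
P₂ = 694500 + ½·1000·(1.332² − 18.16²) − 1000·9.81·(+7.211) = 694500 + (-164000) − (70740) = 459800 Pa.

459800 Pa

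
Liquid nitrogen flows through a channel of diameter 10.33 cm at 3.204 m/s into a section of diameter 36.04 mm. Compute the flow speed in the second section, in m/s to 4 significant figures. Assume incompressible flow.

Continuity gives A₁v₁ = A₂v₂, so v₂ = (83.81 cm²)/(10.20 cm²) × 3.204 m/s = 26.32 m/s.

v₂ ≈ 26.32 m/s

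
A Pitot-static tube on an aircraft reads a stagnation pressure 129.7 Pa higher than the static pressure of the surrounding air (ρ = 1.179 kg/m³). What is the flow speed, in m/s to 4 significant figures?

The dynamic pressure equals the rise in static pressure at the stagnation point: ΔP = ½ρv².
v = √(2ΔP/ρ) = √(2·129.7/1.179) = 14.83 m/s.

14.83 m/s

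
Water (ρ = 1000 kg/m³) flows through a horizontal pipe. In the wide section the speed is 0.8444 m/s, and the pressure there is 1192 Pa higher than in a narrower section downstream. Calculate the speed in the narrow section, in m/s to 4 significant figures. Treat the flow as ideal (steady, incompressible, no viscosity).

v₂ = 1.760 m/s

With h₁ = h₂, rearranging Bernoulli gives v₂ = √(v₁² + 2ΔP/ρ).
v₂ = √(0.8444² + 2·1192/1000) = √(0.7130 + 2.384) = 1.760 m/s.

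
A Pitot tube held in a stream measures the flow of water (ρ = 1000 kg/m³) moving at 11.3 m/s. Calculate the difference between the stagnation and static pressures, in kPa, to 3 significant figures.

Bernoulli between the free stream and the stagnation point: ½ρv² = P_stag − P_static.
ΔP = ½·1000·11.3² = 63800 Pa.

ΔP = 63.8 kPa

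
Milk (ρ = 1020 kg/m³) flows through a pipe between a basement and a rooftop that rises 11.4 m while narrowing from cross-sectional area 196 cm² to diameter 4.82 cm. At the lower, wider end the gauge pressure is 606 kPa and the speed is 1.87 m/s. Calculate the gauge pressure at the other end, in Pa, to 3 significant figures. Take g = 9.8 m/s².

By continuity, v₂ = v₁·A₁/A₂ = 1.87·(196/18.2) = 20.1 m/s.
Energy conservation along the streamline gives P₂ = P₁ − ½ρ(v₂² − v₁²) − ρg(h₂ − h₁).
P₂ = 606000 + ½·1020·(1.87² − 20.1²) − 1020·9.8·(+11.4) = 606000 + (-204000) − (114000) = 288000 Pa.

288000 Pa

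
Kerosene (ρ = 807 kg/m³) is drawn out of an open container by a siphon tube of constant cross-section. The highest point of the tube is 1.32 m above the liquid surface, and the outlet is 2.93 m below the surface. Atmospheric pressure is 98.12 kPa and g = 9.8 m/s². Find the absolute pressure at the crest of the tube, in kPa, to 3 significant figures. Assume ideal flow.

Bernoulli surface→outlet gives ½v² = g·h_out, so v = √(2·9.8·2.93) = 7.58 m/s.
Continuity keeps v the same throughout the tube; from surface to crest, P_atm + 0 = P_top + ½ρv² + ρg·h_top.
P_top = 98120 − ½·807·7.58² − 807·9.8·1.32 = 64500 Pa.

P_top ≈ 64.5 kPa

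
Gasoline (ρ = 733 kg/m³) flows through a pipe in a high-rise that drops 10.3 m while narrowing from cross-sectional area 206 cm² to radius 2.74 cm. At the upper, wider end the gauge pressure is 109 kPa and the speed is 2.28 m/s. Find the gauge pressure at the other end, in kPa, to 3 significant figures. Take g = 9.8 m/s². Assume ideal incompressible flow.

Continuity gives A₁v₁ = A₂v₂, so v₂ = (206 cm²)/(23.6 cm²) × 2.28 m/s = 19.9 m/s.
Applying Bernoulli between the two ends and solving for P₂: P₂ = P₁ + ½ρ(v₁² − v₂²) − ρgΔh.
P₂ = 109000 + ½·733·(2.28² − 19.9²) − 733·9.8·(−10.3) = 109000 + (-143000) − (-74000) = 39600 Pa.

P₂ = 39.6 kPa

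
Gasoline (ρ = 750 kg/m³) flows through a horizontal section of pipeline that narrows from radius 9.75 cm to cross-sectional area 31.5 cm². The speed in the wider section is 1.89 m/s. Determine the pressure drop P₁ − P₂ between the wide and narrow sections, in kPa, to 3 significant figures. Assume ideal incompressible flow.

Mass conservation (A₁v₁ = A₂v₂) gives v₂ = 1.89 × 299/31.5 = 17.9 m/s.
The pipe is horizontal, so Bernoulli reduces to P₁ + ½ρv₁² = P₂ + ½ρv₂².
P₁ − P₂ = ½·750·(17.9² − 1.89²) = ½·750·318 = 119000 Pa.

ΔP ≈ 119 kPa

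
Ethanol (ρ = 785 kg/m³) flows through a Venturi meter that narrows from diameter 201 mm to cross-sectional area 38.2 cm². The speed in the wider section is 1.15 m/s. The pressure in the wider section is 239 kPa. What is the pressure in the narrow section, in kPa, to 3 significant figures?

Mass conservation (A₁v₁ = A₂v₂) gives v₂ = 1.15 × 317/38.2 = 9.55 m/s.
With no height change, Bernoulli's equation is P₁ + ½ρv₁² = P₂ + ½ρv₂².
P₂ = P₁ − ½ρ(v₂² − v₁²) = 239000 − ½·785·(9.55² − 1.15²) = 239000 − 35300 = 204000 Pa.

P₂ = 204 kPa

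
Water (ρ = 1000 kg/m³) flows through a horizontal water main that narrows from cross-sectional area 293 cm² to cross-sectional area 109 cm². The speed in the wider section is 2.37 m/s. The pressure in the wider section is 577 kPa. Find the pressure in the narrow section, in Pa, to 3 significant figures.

P₂ = 560000 Pa

The volume flow rate is constant, so v₂ = (A₁/A₂)v₁ = (293/109)·2.37 = 6.37 m/s.
Along the horizontal streamline, P + ½ρv² is constant.
P₂ = P₁ − ½ρ(v₂² − v₁²) = 577000 − ½·1000·(6.37² − 2.37²) = 577000 − 17500 = 560000 Pa.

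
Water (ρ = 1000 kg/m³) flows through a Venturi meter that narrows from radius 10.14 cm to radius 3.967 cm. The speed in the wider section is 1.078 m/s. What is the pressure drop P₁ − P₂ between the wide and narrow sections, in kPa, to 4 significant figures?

ΔP ≈ 24.22 kPa

The volume flow rate is constant, so v₂ = (A₁/A₂)v₁ = (323.0/49.44)·1.078 = 7.043 m/s.
With no height change, Bernoulli's equation is P₁ + ½ρv₁² = P₂ + ½ρv₂².
P₁ − P₂ = ½·1000·(7.043² − 1.078²) = ½·1000·48.44 = 24220 Pa.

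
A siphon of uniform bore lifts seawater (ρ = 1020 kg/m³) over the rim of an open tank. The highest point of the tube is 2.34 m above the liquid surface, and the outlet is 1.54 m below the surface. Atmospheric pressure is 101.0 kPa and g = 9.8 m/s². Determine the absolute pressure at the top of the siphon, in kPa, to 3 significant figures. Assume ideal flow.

62.2 kPa

Bernoulli surface→outlet gives ½v² = g·h_out, so v = √(2·9.8·1.54) = 5.49 m/s.
Continuity keeps v the same throughout the tube; from surface to crest, P_atm + 0 = P_top + ½ρv² + ρg·h_top.
P_top = 101000 − ½·1020·5.49² − 1020·9.8·2.34 = 62200 Pa.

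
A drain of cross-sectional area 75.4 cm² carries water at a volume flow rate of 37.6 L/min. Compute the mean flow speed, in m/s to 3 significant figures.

Q = 37.6 L/min = 0.000627 m³/s.
v = Q/A = 0.000627 / 0.00754 = 0.0831 m/s.

v ≈ 0.0831 m/s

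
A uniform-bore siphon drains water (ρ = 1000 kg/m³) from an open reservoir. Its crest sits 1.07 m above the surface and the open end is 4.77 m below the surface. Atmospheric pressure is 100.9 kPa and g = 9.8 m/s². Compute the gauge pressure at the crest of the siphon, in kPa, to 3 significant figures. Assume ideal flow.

Bernoulli surface→outlet gives ½v² = g·h_out, so v = √(2·9.8·4.77) = 9.67 m/s.
Continuity keeps v the same throughout the tube; from surface to crest, P_atm + 0 = P_top + ½ρv² + ρg·h_top.
P_top = 100900 − ½·1000·9.67² − 1000·9.8·1.07 = 43700 Pa. So P_gauge = P_top − P_atm = -57200 Pa.

P_gauge ≈ -57.2 kPa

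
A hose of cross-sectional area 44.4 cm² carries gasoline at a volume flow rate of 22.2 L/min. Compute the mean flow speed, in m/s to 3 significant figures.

0.0833 m/s

Q = 22.2 L/min = 0.000370 m³/s.
v = Q/A = 0.000370 / 0.00444 = 0.0833 m/s.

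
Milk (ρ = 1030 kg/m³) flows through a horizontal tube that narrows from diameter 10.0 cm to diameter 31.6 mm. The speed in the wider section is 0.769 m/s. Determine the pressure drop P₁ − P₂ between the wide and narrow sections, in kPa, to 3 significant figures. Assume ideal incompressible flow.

The volume flow rate is constant, so v₂ = (A₁/A₂)v₁ = (78.5/7.84)·0.769 = 7.70 m/s.
Bernoulli (h₁ = h₂): P₁ − P₂ = ½ρ(v₂² − v₁²).
P₁ − P₂ = ½·1030·(7.70² − 0.769²) = ½·1030·58.7 = 30200 Pa.

ΔP = 30.2 kPa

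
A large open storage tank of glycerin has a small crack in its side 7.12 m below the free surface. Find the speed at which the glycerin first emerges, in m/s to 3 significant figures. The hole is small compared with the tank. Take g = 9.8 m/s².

Bernoulli from surface to hole (P equal, v_surface ≈ 0): v = √(2gh) = √(2×9.8×7.12) = 11.8 m/s.

v ≈ 11.8 m/s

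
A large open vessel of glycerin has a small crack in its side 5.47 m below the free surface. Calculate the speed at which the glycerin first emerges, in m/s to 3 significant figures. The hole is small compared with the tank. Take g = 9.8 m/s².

Torricelli's result v = √(2gh) gives v = √(2·9.8·5.47) = 10.4 m/s.

v ≈ 10.4 m/s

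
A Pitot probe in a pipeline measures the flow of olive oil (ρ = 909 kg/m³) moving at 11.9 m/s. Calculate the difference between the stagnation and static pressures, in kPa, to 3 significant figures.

ΔP ≈ 64.4 kPa

At the stagnation point the flow is brought to rest, so Bernoulli gives P_stag − P_static = ½ρv².
ΔP = ½·909·11.9² = 64400 Pa.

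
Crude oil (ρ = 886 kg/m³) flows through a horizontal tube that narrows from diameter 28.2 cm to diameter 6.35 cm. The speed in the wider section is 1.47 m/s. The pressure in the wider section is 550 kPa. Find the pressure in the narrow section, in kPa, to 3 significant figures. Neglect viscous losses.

Continuity gives A₁v₁ = A₂v₂, so v₂ = (625 cm²)/(31.7 cm²) × 1.47 m/s = 29.0 m/s.
With no height change, Bernoulli's equation is P₁ + ½ρv₁² = P₂ + ½ρv₂².
P₂ = P₁ − ½ρ(v₂² − v₁²) = 550000 − ½·886·(29.0² − 1.47²) = 550000 − 371000 = 179000 Pa.

P₂ ≈ 179 kPa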